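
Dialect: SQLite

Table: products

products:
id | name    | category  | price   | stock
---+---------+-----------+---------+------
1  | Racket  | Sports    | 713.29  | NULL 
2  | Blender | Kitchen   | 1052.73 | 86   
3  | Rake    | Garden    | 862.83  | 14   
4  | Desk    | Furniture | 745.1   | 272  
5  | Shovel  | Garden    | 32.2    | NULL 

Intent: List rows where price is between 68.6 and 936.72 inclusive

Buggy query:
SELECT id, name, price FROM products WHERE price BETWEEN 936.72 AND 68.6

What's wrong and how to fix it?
Bug: BETWEEN expects the lower bound first; with 936.72 AND 68.6 the range is empty

Fix: Write BETWEEN 68.6 AND 936.72

Corrected query:
SELECT id, name, price FROM products WHERE price BETWEEN 68.6 AND 936.72

Result:
id | name   | price 
---+--------+-------
1  | Racket | 713.29
3  | Rake   | 862.83
4  | Desk   | 745.1 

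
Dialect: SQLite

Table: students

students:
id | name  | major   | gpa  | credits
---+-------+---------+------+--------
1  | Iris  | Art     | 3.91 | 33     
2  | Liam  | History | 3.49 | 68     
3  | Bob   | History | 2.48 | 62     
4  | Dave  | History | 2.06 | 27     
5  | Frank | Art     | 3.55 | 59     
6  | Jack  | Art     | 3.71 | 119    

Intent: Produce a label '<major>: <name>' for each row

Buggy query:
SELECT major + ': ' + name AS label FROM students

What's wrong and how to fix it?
Bug: '+' is numeric addition; on text columns SQLite converts them to 0 instead of concatenating

Fix: Replace + with || to concatenate text

Corrected query:
SELECT major || ': ' || name AS label FROM students

Result:
label        
-------------
Art: Iris    
History: Liam
History: Bob 
History: Dave
Art: Frank   
Art: Jack    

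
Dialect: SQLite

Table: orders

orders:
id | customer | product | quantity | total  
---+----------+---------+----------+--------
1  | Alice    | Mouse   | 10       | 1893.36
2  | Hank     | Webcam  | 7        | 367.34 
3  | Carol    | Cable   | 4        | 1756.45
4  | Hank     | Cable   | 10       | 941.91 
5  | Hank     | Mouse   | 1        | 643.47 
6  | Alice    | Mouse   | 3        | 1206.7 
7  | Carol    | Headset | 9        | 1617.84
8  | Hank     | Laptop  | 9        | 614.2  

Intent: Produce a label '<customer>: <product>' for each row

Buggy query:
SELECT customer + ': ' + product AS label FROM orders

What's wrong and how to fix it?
Bug: SQLite uses || for string concatenation; + coerces text to numbers (yielding 0)

Fix: Replace + with || to concatenate text

Corrected query:
SELECT customer || ': ' || product AS label FROM orders

Result:
label         
--------------
Alice: Mouse  
Hank: Webcam  
Carol: Cable  
Hank: Cable   
Hank: Mouse   
Alice: Mouse  
Carol: Headset
Hank: Laptop  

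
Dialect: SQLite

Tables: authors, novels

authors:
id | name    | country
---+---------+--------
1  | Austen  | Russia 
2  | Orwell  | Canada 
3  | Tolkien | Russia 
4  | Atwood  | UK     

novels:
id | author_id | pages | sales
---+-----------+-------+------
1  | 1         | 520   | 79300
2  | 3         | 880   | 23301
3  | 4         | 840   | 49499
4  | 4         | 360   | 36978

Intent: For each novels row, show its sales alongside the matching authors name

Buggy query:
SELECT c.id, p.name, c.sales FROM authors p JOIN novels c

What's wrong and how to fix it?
Bug: JOIN with no ON clause produces a cartesian product; every novels row pairs with every authors row

Fix: Add ON c.author_id = p.id to the JOIN

Corrected query:
SELECT c.id, p.name, c.sales FROM authors p JOIN novels c ON c.author_id = p.id

Result:
id | name    | sales
---+---------+------
1  | Austen  | 79300
2  | Tolkien | 23301
3  | Atwood  | 49499
4  | Atwood  | 36978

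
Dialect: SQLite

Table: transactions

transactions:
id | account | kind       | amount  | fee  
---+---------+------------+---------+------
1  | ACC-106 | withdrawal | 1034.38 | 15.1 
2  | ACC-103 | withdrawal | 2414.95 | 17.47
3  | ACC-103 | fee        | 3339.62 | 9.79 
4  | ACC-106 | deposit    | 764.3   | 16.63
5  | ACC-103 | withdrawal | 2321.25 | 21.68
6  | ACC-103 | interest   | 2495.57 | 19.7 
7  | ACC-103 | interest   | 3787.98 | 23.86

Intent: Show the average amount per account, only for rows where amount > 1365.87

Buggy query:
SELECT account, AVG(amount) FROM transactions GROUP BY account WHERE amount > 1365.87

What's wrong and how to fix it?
Bug: WHERE cannot follow GROUP BY

Fix: Move the WHERE clause before GROUP BY

Corrected query:
SELECT account, AVG(amount) FROM transactions WHERE amount > 1365.87 GROUP BY account

Result:
account | AVG(amount)
--------+------------
ACC-103 | 2871.874   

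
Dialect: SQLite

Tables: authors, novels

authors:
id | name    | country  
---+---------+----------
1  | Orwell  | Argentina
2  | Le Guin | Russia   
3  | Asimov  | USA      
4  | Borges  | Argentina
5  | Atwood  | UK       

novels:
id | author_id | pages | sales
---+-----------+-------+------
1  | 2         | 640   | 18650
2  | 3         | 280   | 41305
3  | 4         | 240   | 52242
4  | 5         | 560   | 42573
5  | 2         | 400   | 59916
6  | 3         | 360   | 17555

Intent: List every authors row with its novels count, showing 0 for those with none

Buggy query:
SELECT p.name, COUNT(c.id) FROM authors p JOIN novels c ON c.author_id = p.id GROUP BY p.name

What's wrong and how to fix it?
Bug: An inner join excludes parents with zero children

Fix: Switch to LEFT JOIN to retain unmatched parent rows

Corrected query:
SELECT p.name, COUNT(c.id) FROM authors p LEFT JOIN novels c ON c.author_id = p.id GROUP BY p.name

Result:
name    | COUNT(c.id)
--------+------------
Asimov  | 2          
Atwood  | 1          
Borges  | 1          
Le Guin | 2          
Orwell  | 0          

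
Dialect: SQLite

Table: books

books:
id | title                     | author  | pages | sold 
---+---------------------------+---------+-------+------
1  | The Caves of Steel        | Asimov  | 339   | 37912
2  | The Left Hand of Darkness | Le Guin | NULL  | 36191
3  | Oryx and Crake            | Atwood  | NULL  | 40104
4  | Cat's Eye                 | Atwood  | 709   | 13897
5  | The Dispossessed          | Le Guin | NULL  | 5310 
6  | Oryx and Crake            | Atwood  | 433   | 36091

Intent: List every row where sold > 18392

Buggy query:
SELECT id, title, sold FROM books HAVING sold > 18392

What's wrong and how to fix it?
Bug: This is a non-aggregate query (no GROUP BY, no aggregates), so in SQLite the HAVING clause is invalid here; a row-level condition belongs in WHERE

Fix: Use WHERE for row-level filtering

Corrected query:
SELECT id, title, sold FROM books WHERE sold > 18392

Result:
id | title                     | sold 
---+---------------------------+------
1  | The Caves of Steel        | 37912
2  | The Left Hand of Darkness | 36191
3  | Oryx and Crake            | 40104
6  | Oryx and Crake            | 36091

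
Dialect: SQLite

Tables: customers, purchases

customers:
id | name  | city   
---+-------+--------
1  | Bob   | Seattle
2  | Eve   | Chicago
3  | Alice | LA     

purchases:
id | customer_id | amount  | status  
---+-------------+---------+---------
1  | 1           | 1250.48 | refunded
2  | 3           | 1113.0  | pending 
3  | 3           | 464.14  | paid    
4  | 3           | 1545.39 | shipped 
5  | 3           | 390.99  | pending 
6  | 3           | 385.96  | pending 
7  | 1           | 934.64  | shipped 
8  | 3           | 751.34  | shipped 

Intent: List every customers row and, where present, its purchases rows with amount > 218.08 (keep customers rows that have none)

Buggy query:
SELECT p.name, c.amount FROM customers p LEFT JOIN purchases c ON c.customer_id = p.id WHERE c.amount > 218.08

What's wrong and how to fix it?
Bug: Filtering c.amount in WHERE discards the NULL rows produced by LEFT JOIN, turning it into an inner join

Fix: Put 'c.amount > 218.08' in the JOIN's ON clause instead of WHERE

Corrected query:
SELECT p.name, c.amount FROM customers p LEFT JOIN purchases c ON c.customer_id = p.id AND c.amount > 218.08

Result:
name  | amount 
------+--------
Bob   | 934.64 
Bob   | 1250.48
Eve   | NULL   
Alice | 385.96 
Alice | 390.99 
Alice | 464.14 
Alice | 751.34 
Alice | 1113   
Alice | 1545.39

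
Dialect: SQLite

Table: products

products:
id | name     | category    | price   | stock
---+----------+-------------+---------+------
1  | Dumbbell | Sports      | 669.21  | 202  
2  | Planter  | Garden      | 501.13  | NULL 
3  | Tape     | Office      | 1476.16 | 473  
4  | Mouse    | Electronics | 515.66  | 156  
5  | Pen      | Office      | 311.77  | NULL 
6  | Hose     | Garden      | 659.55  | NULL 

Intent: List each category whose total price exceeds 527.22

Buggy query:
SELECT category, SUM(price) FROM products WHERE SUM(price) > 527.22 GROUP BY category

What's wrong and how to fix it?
Bug: SUM(price) is an aggregate, but WHERE filters rows before aggregation

Fix: Move the aggregate condition to a HAVING clause

Corrected query:
SELECT category, SUM(price) FROM products GROUP BY category HAVING SUM(price) > 527.22

Result:
category | SUM(price)
---------+-----------
Garden   | 1160.68   
Office   | 1787.93   
Sports   | 669.21    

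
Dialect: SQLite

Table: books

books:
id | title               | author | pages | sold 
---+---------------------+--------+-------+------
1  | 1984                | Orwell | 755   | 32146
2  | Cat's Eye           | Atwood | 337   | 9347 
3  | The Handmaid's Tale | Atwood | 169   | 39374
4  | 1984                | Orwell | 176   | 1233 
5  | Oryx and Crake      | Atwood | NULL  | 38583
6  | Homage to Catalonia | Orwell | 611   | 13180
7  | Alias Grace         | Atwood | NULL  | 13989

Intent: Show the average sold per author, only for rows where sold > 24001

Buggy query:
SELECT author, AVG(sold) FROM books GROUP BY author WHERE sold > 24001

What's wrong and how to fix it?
Bug: WHERE cannot follow GROUP BY

Fix: Place WHERE between FROM and GROUP BY

Corrected query:
SELECT author, AVG(sold) FROM books WHERE sold > 24001 GROUP BY author

Result:
author | AVG(sold)
-------+----------
Atwood | 38978.5  
Orwell | 32146    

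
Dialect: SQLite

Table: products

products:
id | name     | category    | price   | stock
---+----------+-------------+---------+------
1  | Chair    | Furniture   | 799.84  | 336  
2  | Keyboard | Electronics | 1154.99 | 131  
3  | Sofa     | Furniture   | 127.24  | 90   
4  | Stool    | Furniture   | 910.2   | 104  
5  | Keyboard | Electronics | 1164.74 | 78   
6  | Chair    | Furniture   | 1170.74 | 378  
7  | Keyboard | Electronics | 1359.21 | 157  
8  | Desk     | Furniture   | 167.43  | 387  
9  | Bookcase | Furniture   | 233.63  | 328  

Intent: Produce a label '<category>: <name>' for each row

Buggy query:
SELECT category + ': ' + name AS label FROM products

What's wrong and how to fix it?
Bug: '+' is numeric addition; on text columns SQLite converts them to 0 instead of concatenating

Fix: Replace + with || to concatenate text

Corrected query:
SELECT category || ': ' || name AS label FROM products

Result:
label                
---------------------
Furniture: Chair     
Electronics: Keyboard
Furniture: Sofa      
Furniture: Stool     
Electronics: Keyboard
Furniture: Chair     
Electronics: Keyboard
Furniture: Desk      
Furniture: Bookcase  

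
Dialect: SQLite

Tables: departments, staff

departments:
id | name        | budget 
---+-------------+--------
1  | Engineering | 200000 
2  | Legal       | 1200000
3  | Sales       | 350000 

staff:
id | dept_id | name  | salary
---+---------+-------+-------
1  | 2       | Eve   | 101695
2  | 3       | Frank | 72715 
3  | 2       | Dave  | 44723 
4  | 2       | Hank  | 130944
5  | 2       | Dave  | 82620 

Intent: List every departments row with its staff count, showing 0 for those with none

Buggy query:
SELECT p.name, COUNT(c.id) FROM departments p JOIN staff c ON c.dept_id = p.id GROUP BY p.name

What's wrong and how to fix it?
Bug: An inner join excludes parents with zero children

Fix: Use LEFT JOIN so parents without children still appear (COUNT(c.id) gives 0)

Corrected query:
SELECT p.name, COUNT(c.id) FROM departments p LEFT JOIN staff c ON c.dept_id = p.id GROUP BY p.name

Result:
name        | COUNT(c.id)
------------+------------
Engineering | 0          
Legal       | 4          
Sales       | 1          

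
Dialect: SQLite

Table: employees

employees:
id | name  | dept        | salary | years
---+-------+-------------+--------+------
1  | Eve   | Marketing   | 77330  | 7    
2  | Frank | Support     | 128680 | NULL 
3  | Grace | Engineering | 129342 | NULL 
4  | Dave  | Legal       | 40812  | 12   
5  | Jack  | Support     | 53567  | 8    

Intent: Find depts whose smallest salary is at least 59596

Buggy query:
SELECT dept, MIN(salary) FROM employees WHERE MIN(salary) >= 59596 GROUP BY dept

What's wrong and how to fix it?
Bug: Aggregates like MIN are computed per group after WHERE runs

Fix: Use HAVING for the per-group MIN condition

Corrected query:
SELECT dept, MIN(salary) FROM employees GROUP BY dept HAVING MIN(salary) >= 59596

Result:
dept        | MIN(salary)
------------+------------
Engineering | 129342     
Marketing   | 77330      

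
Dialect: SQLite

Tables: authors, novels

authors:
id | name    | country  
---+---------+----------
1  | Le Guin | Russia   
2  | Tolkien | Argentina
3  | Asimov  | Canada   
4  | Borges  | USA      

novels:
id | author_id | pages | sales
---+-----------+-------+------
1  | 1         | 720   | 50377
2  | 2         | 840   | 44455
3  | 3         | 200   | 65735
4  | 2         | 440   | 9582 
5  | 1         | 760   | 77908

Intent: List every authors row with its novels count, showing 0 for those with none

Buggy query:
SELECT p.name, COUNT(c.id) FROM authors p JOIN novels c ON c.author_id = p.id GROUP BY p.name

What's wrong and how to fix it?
Bug: An inner join excludes parents with zero children

Fix: Switch to LEFT JOIN to retain unmatched parent rows

Corrected query:
SELECT p.name, COUNT(c.id) FROM authors p LEFT JOIN novels c ON c.author_id = p.id GROUP BY p.name

Result:
name    | COUNT(c.id)
--------+------------
Asimov  | 1          
Borges  | 0          
Le Guin | 2          
Tolkien | 2          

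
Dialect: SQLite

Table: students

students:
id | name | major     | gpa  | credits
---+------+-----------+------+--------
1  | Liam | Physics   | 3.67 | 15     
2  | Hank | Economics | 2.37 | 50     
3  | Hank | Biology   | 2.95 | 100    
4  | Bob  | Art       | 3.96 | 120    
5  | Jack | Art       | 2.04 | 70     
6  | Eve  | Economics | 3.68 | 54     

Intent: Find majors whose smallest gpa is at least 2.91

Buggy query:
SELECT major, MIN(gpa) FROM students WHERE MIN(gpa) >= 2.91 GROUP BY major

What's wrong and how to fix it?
Bug: Aggregates like MIN are computed per group after WHERE runs

Fix: Use HAVING for the per-group MIN condition

Corrected query:
SELECT major, MIN(gpa) FROM students GROUP BY major HAVING MIN(gpa) >= 2.91

Result:
major   | MIN(gpa)
--------+---------
Biology | 2.95    
Physics | 3.67    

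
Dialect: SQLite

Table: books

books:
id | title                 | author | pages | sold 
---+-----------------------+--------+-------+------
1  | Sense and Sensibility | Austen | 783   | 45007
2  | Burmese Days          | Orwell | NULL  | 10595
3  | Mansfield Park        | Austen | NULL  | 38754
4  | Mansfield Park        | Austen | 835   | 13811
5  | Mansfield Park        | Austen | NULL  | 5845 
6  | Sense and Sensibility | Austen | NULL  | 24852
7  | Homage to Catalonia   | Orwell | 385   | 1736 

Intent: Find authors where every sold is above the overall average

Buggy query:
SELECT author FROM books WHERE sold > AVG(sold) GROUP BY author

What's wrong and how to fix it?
Bug: WHERE evaluates per row before aggregation, so AVG() is unavailable

Fix: Compute the overall average in a scalar subquery and compare each group's MIN against it in HAVING

Corrected query:
SELECT author FROM books GROUP BY author HAVING MIN(sold) > (SELECT AVG(sold) FROM books)

Result:
(no rows)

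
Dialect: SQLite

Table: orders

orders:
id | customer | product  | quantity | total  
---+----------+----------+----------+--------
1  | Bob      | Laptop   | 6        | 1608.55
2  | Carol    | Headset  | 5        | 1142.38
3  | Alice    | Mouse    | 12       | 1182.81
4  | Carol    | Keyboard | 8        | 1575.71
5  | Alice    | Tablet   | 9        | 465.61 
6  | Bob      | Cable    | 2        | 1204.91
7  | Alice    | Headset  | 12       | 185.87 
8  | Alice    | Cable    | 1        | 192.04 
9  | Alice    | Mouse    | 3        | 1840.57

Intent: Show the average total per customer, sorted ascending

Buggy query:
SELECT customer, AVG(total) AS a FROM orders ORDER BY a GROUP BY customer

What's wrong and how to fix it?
Bug: GROUP BY must precede ORDER BY

Fix: Reorder: SELECT … FROM … GROUP BY … ORDER BY …

Corrected query:
SELECT customer, AVG(total) AS a FROM orders GROUP BY customer ORDER BY a

Result:
customer | a       
---------+---------
Alice    | 773.38  
Carol    | 1359.045
Bob      | 1406.73 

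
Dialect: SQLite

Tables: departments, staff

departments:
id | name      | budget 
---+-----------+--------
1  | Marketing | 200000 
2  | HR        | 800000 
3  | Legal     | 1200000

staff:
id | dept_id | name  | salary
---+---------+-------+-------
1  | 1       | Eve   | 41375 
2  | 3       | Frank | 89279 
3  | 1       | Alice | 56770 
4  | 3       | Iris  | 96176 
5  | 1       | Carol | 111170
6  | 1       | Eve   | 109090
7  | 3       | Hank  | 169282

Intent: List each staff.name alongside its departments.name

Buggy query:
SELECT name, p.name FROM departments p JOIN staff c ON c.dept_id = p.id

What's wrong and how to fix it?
Bug: Both tables have a 'name' column; the unqualified reference is ambiguous

Fix: Prefix ambiguous columns with the table alias

Corrected query:
SELECT c.name, p.name FROM departments p JOIN staff c ON c.dept_id = p.id

Result:
name  | name     
------+----------
Eve   | Marketing
Frank | Legal    
Alice | Marketing
Iris  | Legal    
Carol | Marketing
Eve   | Marketing
Hank  | Legal    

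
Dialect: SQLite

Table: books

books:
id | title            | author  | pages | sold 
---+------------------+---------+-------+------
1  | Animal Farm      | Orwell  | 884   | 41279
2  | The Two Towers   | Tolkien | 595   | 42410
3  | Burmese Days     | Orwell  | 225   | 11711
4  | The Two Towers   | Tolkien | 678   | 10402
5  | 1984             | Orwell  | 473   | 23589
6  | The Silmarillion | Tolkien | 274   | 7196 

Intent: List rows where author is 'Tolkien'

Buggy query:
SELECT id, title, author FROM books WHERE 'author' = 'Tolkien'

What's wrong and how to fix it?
Bug: Single quotes denote string literals in SQL; the column name is being compared as a constant string

Fix: Reference the column as author without single quotes

Corrected query:
SELECT id, title, author FROM books WHERE author = 'Tolkien'

Result:
id | title            | author 
---+------------------+--------
2  | The Two Towers   | Tolkien
4  | The Two Towers   | Tolkien
6  | The Silmarillion | Tolkien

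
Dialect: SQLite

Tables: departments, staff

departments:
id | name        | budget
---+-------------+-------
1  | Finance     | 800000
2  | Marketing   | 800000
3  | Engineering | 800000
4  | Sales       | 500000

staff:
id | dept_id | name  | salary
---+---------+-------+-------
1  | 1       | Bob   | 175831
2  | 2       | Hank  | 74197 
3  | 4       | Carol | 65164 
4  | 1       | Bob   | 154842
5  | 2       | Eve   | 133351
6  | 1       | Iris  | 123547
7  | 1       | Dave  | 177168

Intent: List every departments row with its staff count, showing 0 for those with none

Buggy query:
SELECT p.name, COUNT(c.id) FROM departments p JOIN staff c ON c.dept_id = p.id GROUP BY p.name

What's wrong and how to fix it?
Bug: INNER JOIN drops departments rows that have no matching staff rows

Fix: Use LEFT JOIN so parents without children still appear (COUNT(c.id) gives 0)

Corrected query:
SELECT p.name, COUNT(c.id) FROM departments p LEFT JOIN staff c ON c.dept_id = p.id GROUP BY p.name

Result:
name        | COUNT(c.id)
------------+------------
Engineering | 0          
Finance     | 4          
Marketing   | 2          
Sales       | 1          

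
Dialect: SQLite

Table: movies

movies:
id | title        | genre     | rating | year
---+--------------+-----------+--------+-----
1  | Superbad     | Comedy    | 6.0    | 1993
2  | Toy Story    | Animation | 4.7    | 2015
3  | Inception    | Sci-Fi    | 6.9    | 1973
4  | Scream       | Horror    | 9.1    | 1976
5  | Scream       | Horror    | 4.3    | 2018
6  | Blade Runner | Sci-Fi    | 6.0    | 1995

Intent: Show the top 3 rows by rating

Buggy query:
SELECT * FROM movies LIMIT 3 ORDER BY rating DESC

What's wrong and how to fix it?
Bug: LIMIT must come after ORDER BY

Fix: Sort with ORDER BY, then apply LIMIT

Corrected query:
SELECT * FROM movies ORDER BY rating DESC LIMIT 3

Result:
id | title     | genre  | rating | year
---+-----------+--------+--------+-----
4  | Scream    | Horror | 9.1    | 1976
3  | Inception | Sci-Fi | 6.9    | 1973
1  | Superbad  | Comedy | 6      | 1993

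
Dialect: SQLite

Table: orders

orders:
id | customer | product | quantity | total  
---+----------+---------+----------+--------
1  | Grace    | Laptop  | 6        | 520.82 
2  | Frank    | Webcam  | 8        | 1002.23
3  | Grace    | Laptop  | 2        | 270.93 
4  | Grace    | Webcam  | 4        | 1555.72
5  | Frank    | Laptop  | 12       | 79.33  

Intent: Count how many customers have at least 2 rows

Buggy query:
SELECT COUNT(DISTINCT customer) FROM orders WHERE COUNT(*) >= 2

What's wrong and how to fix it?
Bug: COUNT(*) cannot appear in WHERE; the per-group count doesn't exist yet

Fix: Use a subquery that GROUPs and filters with HAVING, then count its rows

Corrected query:
SELECT COUNT(*) FROM (SELECT customer FROM orders GROUP BY customer HAVING COUNT(*) >= 2)

Result:
COUNT(*)
--------
2       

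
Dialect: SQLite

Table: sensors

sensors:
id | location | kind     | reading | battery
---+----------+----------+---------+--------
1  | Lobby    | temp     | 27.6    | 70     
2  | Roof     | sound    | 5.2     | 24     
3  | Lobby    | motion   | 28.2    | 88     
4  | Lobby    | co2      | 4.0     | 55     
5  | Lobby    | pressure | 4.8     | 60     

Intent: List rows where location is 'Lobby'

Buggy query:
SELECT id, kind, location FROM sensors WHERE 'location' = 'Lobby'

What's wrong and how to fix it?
Bug: 'location' in single quotes is a string literal, not the column; the comparison is literal-vs-literal and never true

Fix: Reference the column as location without single quotes

Corrected query:
SELECT id, kind, location FROM sensors WHERE location = 'Lobby'

Result:
id | kind     | location
---+----------+---------
1  | temp     | Lobby   
3  | motion   | Lobby   
4  | co2      | Lobby   
5  | pressure | Lobby   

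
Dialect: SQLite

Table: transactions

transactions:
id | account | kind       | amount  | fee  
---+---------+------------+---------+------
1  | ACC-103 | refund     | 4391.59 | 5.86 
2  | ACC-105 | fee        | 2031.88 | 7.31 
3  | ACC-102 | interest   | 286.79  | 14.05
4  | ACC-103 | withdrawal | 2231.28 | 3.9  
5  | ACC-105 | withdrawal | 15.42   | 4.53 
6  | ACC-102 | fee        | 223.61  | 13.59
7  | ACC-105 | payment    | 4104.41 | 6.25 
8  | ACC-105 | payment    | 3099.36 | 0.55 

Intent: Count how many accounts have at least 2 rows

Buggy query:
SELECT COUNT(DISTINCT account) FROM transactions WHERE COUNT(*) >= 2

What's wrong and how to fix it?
Bug: WHERE filters individual rows, not groups, so a group-level COUNT is invalid there

Fix: Group first with HAVING COUNT(*) >= 2, then COUNT the resulting groups

Corrected query:
SELECT COUNT(*) FROM (SELECT account FROM transactions GROUP BY account HAVING COUNT(*) >= 2)

Result:
COUNT(*)
--------
3       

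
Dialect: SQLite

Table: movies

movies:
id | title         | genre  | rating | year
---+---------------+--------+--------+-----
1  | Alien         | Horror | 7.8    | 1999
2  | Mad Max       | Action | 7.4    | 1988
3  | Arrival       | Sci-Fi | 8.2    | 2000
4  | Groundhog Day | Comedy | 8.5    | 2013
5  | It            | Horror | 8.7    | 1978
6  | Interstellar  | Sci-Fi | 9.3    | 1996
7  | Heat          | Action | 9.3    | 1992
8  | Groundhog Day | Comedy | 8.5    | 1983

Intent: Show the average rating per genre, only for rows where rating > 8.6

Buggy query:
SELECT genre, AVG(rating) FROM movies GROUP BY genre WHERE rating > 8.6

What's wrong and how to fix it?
Bug: Row-level WHERE must come before GROUP BY in the clause order

Fix: Place WHERE between FROM and GROUP BY

Corrected query:
SELECT genre, AVG(rating) FROM movies WHERE rating > 8.6 GROUP BY genre

Result:
genre  | AVG(rating)
-------+------------
Action | 9.3        
Horror | 8.7        
Sci-Fi | 9.3        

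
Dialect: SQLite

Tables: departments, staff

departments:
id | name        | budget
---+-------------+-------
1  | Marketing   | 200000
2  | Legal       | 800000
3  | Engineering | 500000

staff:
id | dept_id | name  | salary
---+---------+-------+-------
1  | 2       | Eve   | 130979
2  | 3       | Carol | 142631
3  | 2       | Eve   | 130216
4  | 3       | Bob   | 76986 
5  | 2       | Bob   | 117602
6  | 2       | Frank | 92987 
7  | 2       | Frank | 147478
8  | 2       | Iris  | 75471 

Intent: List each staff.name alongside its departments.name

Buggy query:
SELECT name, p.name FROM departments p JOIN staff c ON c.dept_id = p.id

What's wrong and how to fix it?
Bug: Both tables have a 'name' column; the unqualified reference is ambiguous

Fix: Prefix ambiguous columns with the table alias

Corrected query:
SELECT c.name, p.name FROM departments p JOIN staff c ON c.dept_id = p.id

Result:
name  | name       
------+------------
Eve   | Legal      
Carol | Engineering
Eve   | Legal      
Bob   | Engineering
Bob   | Legal      
Frank | Legal      
Frank | Legal      
Iris  | Legal      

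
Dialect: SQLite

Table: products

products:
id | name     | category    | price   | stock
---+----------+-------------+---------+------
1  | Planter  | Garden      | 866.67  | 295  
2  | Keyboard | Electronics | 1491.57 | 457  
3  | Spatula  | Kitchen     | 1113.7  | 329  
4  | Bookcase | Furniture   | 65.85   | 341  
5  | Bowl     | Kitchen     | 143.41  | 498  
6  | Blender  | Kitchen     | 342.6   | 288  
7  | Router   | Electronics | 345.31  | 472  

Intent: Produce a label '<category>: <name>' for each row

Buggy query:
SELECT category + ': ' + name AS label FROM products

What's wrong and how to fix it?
Bug: '+' is numeric addition; on text columns SQLite converts them to 0 instead of concatenating

Fix: Use the || operator for string concatenation

Corrected query:
SELECT category || ': ' || name AS label FROM products

Result:
label                
---------------------
Garden: Planter      
Electronics: Keyboard
Kitchen: Spatula     
Furniture: Bookcase  
Kitchen: Bowl        
Kitchen: Blender     
Electronics: Router  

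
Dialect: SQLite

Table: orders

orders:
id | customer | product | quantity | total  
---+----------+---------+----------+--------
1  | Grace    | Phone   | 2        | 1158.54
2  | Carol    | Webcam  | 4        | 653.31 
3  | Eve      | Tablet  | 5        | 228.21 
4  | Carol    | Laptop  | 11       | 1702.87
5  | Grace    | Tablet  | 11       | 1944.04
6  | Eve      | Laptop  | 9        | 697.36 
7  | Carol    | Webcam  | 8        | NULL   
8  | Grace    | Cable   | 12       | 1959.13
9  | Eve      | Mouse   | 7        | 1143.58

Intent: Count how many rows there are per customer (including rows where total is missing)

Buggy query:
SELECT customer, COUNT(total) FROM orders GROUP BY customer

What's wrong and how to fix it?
Bug: COUNT(total) skips NULLs, so groups with missing total are undercounted

Fix: Replace COUNT(total) with COUNT(*)

Corrected query:
SELECT customer, COUNT(*) FROM orders GROUP BY customer

Result:
customer | COUNT(*)
---------+---------
Carol    | 3       
Eve      | 3       
Grace    | 3       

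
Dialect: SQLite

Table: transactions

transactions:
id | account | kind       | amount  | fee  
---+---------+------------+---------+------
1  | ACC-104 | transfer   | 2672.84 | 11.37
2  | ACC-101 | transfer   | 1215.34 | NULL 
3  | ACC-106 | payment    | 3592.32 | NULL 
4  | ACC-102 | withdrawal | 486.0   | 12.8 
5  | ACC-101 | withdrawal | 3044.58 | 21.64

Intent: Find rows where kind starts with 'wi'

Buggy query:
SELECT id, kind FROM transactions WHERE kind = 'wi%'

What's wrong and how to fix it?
Bug: '=' compares the literal string including the % character; pattern matching needs LIKE

Fix: Replace '=' with LIKE so 'wi%' is treated as a pattern

Corrected query:
SELECT id, kind FROM transactions WHERE kind LIKE 'wi%'

Result:
id | kind      
---+-----------
4  | withdrawal
5  | withdrawal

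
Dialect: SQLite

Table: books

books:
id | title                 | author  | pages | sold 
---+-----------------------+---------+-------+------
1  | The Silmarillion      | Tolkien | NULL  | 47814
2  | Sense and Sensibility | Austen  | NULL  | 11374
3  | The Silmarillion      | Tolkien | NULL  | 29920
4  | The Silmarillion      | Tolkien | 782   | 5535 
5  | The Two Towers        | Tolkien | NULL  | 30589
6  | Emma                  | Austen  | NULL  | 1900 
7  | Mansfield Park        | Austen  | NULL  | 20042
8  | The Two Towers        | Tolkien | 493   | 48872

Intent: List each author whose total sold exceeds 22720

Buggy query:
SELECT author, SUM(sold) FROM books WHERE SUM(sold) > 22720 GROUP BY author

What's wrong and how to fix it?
Bug: WHERE runs before GROUP BY, so aggregates aren't available there

Fix: Use HAVING (which filters groups after aggregation) instead of WHERE

Corrected query:
SELECT author, SUM(sold) FROM books GROUP BY author HAVING SUM(sold) > 22720

Result:
author  | SUM(sold)
--------+----------
Austen  | 33316    
Tolkien | 162730   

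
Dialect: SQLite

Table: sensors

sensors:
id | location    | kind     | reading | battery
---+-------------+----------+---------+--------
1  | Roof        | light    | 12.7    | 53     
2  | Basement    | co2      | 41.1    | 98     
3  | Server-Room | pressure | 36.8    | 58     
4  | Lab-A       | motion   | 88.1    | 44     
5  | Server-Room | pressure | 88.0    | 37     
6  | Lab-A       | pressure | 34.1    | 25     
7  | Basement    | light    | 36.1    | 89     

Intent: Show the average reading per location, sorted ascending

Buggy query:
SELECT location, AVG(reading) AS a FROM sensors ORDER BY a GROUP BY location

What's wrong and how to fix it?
Bug: GROUP BY must precede ORDER BY

Fix: Reorder: SELECT … FROM … GROUP BY … ORDER BY …

Corrected query:
SELECT location, AVG(reading) AS a FROM sensors GROUP BY location ORDER BY a

Result:
location    | a   
------------+-----
Roof        | 12.7
Basement    | 38.6
Lab-A       | 61.1
Server-Room | 62.4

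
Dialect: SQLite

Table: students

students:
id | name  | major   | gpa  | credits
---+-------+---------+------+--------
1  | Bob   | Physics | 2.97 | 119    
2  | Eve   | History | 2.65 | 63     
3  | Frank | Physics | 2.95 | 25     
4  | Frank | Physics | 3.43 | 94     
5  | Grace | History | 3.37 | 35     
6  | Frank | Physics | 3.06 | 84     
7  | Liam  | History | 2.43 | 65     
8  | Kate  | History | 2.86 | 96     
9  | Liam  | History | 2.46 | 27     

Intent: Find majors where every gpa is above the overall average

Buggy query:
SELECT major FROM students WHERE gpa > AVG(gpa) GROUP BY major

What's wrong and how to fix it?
Bug: WHERE evaluates per row before aggregation, so AVG() is unavailable

Fix: Use a subquery for AVG and a HAVING MIN(...) filter so the condition holds for every row in the group

Corrected query:
SELECT major FROM students GROUP BY major HAVING MIN(gpa) > (SELECT AVG(gpa) FROM students)

Result:
major  
-------
Physics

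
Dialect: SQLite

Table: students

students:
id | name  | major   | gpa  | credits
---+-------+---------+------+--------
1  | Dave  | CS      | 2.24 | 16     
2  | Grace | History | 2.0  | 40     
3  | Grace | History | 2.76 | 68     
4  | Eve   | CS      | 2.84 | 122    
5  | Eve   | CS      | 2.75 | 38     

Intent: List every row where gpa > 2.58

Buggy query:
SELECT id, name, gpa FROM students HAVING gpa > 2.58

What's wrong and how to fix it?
Bug: HAVING filters the output of aggregation, but this query has no GROUP BY and no aggregate functions, so SQLite rejects it (HAVING clause on a non-aggregate query); the condition here is per row

Fix: Use WHERE for row-level filtering

Corrected query:
SELECT id, name, gpa FROM students WHERE gpa > 2.58

Result:
id | name  | gpa 
---+-------+-----
3  | Grace | 2.76
4  | Eve   | 2.84
5  | Eve   | 2.75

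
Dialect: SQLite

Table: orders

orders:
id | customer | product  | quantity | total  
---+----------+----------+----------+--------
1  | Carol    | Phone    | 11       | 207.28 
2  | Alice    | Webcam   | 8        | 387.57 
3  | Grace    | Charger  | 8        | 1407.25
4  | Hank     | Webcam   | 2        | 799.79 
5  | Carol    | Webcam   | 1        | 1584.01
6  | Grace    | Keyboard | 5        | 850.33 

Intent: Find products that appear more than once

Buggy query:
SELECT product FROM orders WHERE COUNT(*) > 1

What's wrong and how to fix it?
Bug: WHERE can't reference COUNT(*); aggregates are computed after WHERE

Fix: GROUP BY product, then filter groups with HAVING COUNT(*) > 1

Corrected query:
SELECT product FROM orders GROUP BY product HAVING COUNT(*) > 1

Result:
product
-------
Webcam 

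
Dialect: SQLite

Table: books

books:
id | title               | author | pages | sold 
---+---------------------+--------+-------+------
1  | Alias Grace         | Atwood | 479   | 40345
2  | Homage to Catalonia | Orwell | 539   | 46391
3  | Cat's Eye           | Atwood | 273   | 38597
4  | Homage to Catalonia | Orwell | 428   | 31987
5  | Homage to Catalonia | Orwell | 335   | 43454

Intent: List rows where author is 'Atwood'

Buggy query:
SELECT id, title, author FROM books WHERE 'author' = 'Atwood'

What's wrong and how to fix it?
Bug: 'author' in single quotes is a string literal, not the column; the comparison is literal-vs-literal and never true

Fix: Reference the column as author without single quotes

Corrected query:
SELECT id, title, author FROM books WHERE author = 'Atwood'

Result:
id | title       | author
---+-------------+-------
1  | Alias Grace | Atwood
3  | Cat's Eye   | Atwood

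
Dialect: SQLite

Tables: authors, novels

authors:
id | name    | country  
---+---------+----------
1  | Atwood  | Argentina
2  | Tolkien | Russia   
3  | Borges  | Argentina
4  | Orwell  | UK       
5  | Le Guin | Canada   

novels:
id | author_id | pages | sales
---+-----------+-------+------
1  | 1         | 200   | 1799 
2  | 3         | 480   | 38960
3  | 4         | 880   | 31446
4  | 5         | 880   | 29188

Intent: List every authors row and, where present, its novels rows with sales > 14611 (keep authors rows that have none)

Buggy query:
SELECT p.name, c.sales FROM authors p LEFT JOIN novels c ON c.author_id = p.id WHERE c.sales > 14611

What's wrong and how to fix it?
Bug: A WHERE condition on the right-hand table after LEFT JOIN drops unmatched parents

Fix: Put 'c.sales > 14611' in the JOIN's ON clause instead of WHERE

Corrected query:
SELECT p.name, c.sales FROM authors p LEFT JOIN novels c ON c.author_id = p.id AND c.sales > 14611

Result:
name    | sales
--------+------
Atwood  | NULL 
Tolkien | NULL 
Borges  | 38960
Orwell  | 31446
Le Guin | 29188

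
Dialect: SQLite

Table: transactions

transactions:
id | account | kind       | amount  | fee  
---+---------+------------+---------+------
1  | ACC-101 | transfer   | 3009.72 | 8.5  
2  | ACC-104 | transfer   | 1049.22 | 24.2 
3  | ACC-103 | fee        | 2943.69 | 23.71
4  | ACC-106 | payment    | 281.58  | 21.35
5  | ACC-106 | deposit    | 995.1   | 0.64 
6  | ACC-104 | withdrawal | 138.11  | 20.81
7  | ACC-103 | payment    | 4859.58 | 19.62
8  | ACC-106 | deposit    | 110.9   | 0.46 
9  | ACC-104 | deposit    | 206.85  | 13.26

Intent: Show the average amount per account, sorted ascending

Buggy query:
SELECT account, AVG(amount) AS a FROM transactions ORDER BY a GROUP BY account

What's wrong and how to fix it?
Bug: GROUP BY must precede ORDER BY

Fix: Reorder: SELECT … FROM … GROUP BY … ORDER BY …

Corrected query:
SELECT account, AVG(amount) AS a FROM transactions GROUP BY account ORDER BY a

Result:
account | a         
--------+-----------
ACC-106 | 462.526667
ACC-104 | 464.726667
ACC-101 | 3009.72   
ACC-103 | 3901.635  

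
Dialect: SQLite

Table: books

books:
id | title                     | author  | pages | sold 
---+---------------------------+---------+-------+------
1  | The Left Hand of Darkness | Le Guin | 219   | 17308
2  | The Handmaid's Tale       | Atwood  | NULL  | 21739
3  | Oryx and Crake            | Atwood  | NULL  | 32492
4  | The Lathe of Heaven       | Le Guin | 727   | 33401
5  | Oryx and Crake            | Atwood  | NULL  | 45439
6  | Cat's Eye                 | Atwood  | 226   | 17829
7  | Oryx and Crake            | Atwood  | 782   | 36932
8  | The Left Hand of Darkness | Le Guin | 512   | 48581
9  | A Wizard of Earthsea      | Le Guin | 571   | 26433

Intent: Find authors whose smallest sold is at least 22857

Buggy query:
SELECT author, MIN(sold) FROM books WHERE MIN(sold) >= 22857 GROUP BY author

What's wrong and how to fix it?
Bug: Aggregates like MIN are computed per group after WHERE runs

Fix: Replace WHERE with HAVING after the GROUP BY

Corrected query:
SELECT author, MIN(sold) FROM books GROUP BY author HAVING MIN(sold) >= 22857

Result:
(no rows)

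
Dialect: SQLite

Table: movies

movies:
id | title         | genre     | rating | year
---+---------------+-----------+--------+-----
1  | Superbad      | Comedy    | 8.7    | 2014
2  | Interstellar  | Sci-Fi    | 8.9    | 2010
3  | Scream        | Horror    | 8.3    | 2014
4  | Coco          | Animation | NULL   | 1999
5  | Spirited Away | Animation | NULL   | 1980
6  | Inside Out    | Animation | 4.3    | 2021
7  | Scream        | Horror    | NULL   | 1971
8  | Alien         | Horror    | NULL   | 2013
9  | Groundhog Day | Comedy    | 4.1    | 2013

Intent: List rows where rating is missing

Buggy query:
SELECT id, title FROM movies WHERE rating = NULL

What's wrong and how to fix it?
Bug: '= NULL' is always unknown in SQL three-valued logic, so no rows match

Fix: Replace '= NULL' with 'IS NULL'

Corrected query:
SELECT id, title FROM movies WHERE rating IS NULL

Result:
id | title        
---+--------------
4  | Coco         
5  | Spirited Away
7  | Scream       
8  | Alien        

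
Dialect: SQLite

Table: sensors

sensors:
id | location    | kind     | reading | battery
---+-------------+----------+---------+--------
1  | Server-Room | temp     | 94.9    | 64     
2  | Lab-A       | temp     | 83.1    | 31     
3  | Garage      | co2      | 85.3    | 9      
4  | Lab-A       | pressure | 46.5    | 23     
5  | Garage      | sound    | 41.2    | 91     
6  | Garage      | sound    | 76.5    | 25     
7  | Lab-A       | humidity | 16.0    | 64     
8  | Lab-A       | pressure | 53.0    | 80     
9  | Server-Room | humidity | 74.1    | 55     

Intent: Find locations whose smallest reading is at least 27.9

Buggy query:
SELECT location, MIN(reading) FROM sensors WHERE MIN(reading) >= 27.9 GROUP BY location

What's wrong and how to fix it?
Bug: Aggregates like MIN are computed per group after WHERE runs

Fix: Use HAVING for the per-group MIN condition

Corrected query:
SELECT location, MIN(reading) FROM sensors GROUP BY location HAVING MIN(reading) >= 27.9

Result:
location    | MIN(reading)
------------+-------------
Garage      | 41.2        
Server-Room | 74.1        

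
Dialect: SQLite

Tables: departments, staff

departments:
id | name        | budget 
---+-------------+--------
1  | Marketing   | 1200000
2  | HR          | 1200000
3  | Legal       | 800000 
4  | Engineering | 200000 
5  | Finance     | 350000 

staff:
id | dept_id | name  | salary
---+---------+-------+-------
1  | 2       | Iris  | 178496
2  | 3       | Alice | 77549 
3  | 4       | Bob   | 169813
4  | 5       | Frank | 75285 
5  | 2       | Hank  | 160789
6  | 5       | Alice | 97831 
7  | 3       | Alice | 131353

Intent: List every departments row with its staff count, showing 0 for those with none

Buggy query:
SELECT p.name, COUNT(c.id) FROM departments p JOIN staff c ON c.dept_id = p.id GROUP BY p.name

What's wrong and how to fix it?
Bug: An inner join excludes parents with zero children

Fix: Switch to LEFT JOIN to retain unmatched parent rows

Corrected query:
SELECT p.name, COUNT(c.id) FROM departments p LEFT JOIN staff c ON c.dept_id = p.id GROUP BY p.name

Result:
name        | COUNT(c.id)
------------+------------
Engineering | 1          
Finance     | 2          
HR          | 2          
Legal       | 2          
Marketing   | 0          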